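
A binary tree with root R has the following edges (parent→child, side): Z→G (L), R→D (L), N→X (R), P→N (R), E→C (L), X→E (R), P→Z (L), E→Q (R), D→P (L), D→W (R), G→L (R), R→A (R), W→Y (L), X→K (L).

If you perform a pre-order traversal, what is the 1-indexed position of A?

15

Pre-order visits the node, then its left subtree, then its right subtree.
Visit R.
At R: go left to D.
  Visit D.
  At D: go left to P.
    Visit P.
    At P: go left to Z.
      Visit Z.
      At Z: go left to G.
        Visit G.
        At G: no left child.
        At G: go right to L.
          L is a leaf — visit L.
      At Z: no right child.
    At P: go right to N.
      Visit N.
      At N: no left child.
      At N: go right to X.
        Visit X.
        At X: go left to K.
          K is a leaf — visit K.
        At X: go right to E.
          Visit E.
          At E: go left to C.
            C is a leaf — visit C.
          At E: go right to Q.
            Q is a leaf — visit Q.
  At D: go right to W.
    Visit W.
    At W: go left to Y.
      Y is a leaf — visit Y.
    At W: no right child.
At R: go right to A.
  A is a leaf — visit A.
Full pre-order sequence: R, D, P, Z, G, L, N, X, K, E, C, Q, W, Y, A.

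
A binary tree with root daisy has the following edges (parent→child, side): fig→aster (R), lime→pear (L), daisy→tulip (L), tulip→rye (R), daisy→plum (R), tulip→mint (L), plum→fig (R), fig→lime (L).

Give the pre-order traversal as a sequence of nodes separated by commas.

Pre-order visits the node, then its left subtree, then its right subtree.
Visit daisy.
At daisy: go left to tulip.
  Visit tulip.
  At tulip: go left to mint.
    mint is a leaf — visit mint.
  At tulip: go right to rye.
    rye is a leaf — visit rye.
At daisy: go right to plum.
  Visit plum.
  At plum: no left child.
  At plum: go right to fig.
    Visit fig.
    At fig: go left to lime.
      Visit lime.
      At lime: go left to pear.
        pear is a leaf — visit pear.
      At lime: no right child.
    At fig: go right to aster.
      aster is a leaf — visit aster.

daisy, tulip, mint, rye, plum, fig, lime, pear, aster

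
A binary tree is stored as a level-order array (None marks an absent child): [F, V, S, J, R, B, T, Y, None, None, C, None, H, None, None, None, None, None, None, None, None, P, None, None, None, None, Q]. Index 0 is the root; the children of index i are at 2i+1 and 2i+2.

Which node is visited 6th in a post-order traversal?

Post-order visits the left subtree, then the right subtree, then the node.
At F: go left to V.
  At V: go left to J.
    At J: go left to Y.
      Y is a leaf — visit Y.
    At J: no right child.
    Visit J.
  At V: go right to R.
    At R: no left child.
    At R: go right to C.
      At C: go left to P.
        P is a leaf — visit P.
      At C: no right child.
      Visit C.
    Visit R.
  Visit V.
At F: go right to S.
  At S: go left to B.
    At B: no left child.
    At B: go right to H.
      At H: no left child.
      At H: go right to Q.
        Q is a leaf — visit Q.
      Visit H.
    Visit B.
  At S: go right to T.
    T is a leaf — visit T.
  Visit S.
Visit F.
Full post-order sequence: Y, J, P, C, R, V, Q, H, B, T, S, F.

V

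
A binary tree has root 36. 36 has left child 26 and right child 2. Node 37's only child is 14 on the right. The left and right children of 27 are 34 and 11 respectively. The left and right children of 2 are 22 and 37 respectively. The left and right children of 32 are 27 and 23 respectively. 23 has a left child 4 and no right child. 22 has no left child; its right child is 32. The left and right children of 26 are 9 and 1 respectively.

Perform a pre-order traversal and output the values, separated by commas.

36, 26, 9, 1, 2, 22, 32, 27, 34, 11, 23, 4, 37, 14

Pre-order visits the node, then its left subtree, then its right subtree.
Visit 36.
At 36: go left to 26.
  Visit 26.
  At 26: go left to 9.
    9 is a leaf — visit 9.
  At 26: go right to 1.
    1 is a leaf — visit 1.
At 36: go right to 2.
  Visit 2.
  At 2: go left to 22.
    Visit 22.
    At 22: no left child.
    At 22: go right to 32.
      Visit 32.
      At 32: go left to 27.
        Visit 27.
        At 27: go left to 34.
          34 is a leaf — visit 34.
        At 27: go right to 11.
          11 is a leaf — visit 11.
      At 32: go right to 23.
        Visit 23.
        At 23: go left to 4.
          4 is a leaf — visit 4.
        At 23: no right child.
  At 2: go right to 37.
    Visit 37.
    At 37: no left child.
    At 37: go right to 14.
      14 is a leaf — visit 14.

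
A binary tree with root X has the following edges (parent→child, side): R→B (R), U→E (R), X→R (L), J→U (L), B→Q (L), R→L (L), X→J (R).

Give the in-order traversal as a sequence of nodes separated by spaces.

L R Q B X U E J

In-order visits the left subtree, then the node, then the right subtree.
At X: go left to R.
  At R: go left to L.
    L is a leaf — visit L.
  Visit R.
  At R: go right to B.
    At B: go left to Q.
      Q is a leaf — visit Q.
    Visit B.
    At B: no right child.
Visit X.
At X: go right to J.
  At J: go left to U.
    At U: no left child.
    Visit U.
    At U: go right to E.
      E is a leaf — visit E.
  Visit J.
  At J: no right child.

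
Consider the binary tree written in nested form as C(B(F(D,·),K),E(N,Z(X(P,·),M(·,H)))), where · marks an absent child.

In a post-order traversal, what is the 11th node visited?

E

Post-order visits the left subtree, then the right subtree, then the node.
At C: go left to B.
  At B: go left to F.
    At F: go left to D.
      D is a leaf — visit D.
    At F: no right child.
    Visit F.
  At B: go right to K.
    K is a leaf — visit K.
  Visit B.
At C: go right to E.
  At E: go left to N.
    N is a leaf — visit N.
  At E: go right to Z.
    At Z: go left to X.
      At X: go left to P.
        P is a leaf — visit P.
      At X: no right child.
      Visit X.
    At Z: go right to M.
      At M: no left child.
      At M: go right to H.
        H is a leaf — visit H.
      Visit M.
    Visit Z.
  Visit E.
Visit C.
Full post-order sequence: D, F, K, B, N, P, X, H, M, Z, E, C.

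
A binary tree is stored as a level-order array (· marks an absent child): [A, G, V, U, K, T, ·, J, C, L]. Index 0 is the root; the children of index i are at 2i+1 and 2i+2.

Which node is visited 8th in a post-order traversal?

Post-order visits the left subtree, then the right subtree, then the node.
At A: go left to G.
  At G: go left to U.
    At U: go left to J.
      J is a leaf — visit J.
    At U: go right to C.
      C is a leaf — visit C.
    Visit U.
  At G: go right to K.
    At K: go left to L.
      L is a leaf — visit L.
    At K: no right child.
    Visit K.
  Visit G.
At A: go right to V.
  At V: go left to T.
    T is a leaf — visit T.
  At V: no right child.
  Visit V.
Visit A.
Full post-order sequence: J, C, U, L, K, G, T, V, A.

V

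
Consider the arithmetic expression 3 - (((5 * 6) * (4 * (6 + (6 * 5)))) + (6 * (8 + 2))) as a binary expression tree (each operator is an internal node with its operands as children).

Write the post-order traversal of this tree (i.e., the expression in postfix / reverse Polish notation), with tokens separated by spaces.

Post-order on an expression tree gives postfix notation: for each operator, emit left operand, right operand, then the operator.

3 5 6 * 4 6 6 5 * + * * 6 8 2 + * + -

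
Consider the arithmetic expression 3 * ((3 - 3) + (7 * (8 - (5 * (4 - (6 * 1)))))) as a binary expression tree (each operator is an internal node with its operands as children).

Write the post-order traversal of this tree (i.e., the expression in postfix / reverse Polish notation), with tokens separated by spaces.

Post-order on an expression tree gives postfix notation: for each operator, emit left operand, right operand, then the operator.

3 3 3 - 7 8 5 4 6 1 * - * - * + *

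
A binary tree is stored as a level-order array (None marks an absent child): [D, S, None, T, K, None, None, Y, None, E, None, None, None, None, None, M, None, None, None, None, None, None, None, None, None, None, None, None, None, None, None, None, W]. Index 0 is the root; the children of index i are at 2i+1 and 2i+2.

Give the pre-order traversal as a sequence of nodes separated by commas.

Pre-order visits the node, then its left subtree, then its right subtree.
Visit D.
At D: go left to S.
  Visit S.
  At S: go left to T.
    Visit T.
    At T: go left to Y.
      Visit Y.
      At Y: go left to M.
        Visit M.
        At M: no left child.
        At M: go right to W.
          W is a leaf — visit W.
      At Y: no right child.
    At T: no right child.
  At S: go right to K.
    Visit K.
    At K: go left to E.
      E is a leaf — visit E.
    At K: no right child.
At D: no right child.

D, S, T, Y, M, W, K, E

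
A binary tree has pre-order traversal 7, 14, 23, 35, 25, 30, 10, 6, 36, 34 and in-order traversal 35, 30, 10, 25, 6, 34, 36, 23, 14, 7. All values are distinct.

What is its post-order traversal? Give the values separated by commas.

The first element of pre-order is the root; it splits in-order into left and right subtrees.
Root 7: left subtree has 9 nodes {35, 30, 10, 25, 6, 34, 36, 23, 14}, right has 0 { }.
  Root 14: left subtree has 8 nodes {35, 30, 10, 25, 6, 34, 36, 23}, right has 0 { }.
    Root 23: left subtree has 7 nodes {35, 30, 10, 25, 6, 34, 36}, right has 0 { }.
      Root 35: left subtree has 0 nodes { }, right has 6 {30, 10, 25, 6, 34, 36}.
        Root 25: left subtree has 2 nodes {30, 10}, right has 3 {6, 34, 36}.
          Root 30: left subtree has 0 nodes { }, right has 1 {10}.
          Root 6: left subtree has 0 nodes { }, right has 2 {34, 36}.
            Root 36: left subtree has 1 node {34}, right has 0 { }.

10, 30, 34, 36, 6, 25, 35, 23, 14, 7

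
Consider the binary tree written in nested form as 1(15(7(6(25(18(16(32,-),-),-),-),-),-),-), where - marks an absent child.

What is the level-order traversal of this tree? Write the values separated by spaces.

1 15 7 6 25 18 16 32

Level-order visits nodes level by level from the root, left to right within each level.
Level 0: 1
Level 1: 15
Level 2: 7
Level 3: 6
Level 4: 25
Level 5: 18
Level 6: 16
Level 7: 32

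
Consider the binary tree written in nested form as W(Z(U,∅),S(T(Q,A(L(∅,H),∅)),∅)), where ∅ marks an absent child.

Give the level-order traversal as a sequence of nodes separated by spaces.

Level-order visits nodes level by level from the root, left to right within each level.
Level 0: W
Level 1: Z, S
Level 2: U, T
Level 3: Q, A
Level 4: L
Level 5: H

W Z S U T Q A L H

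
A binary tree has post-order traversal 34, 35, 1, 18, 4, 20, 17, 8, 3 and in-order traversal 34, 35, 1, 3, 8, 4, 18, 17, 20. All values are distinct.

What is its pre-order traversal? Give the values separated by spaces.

3 1 35 34 8 17 4 18 20

The last element of post-order is the root; it splits in-order into left and right subtrees.
Root 3: left subtree has 3 nodes {34, 35, 1}, right has 5 {8, 4, 18, 17, 20}.
  Root 1: left subtree has 2 nodes {34, 35}, right has 0 { }.
    Root 35: left subtree has 1 node {34}, right has 0 { }.
  Root 8: left subtree has 0 nodes { }, right has 4 {4, 18, 17, 20}.
    Root 17: left subtree has 2 nodes {4, 18}, right has 1 {20}.
      Root 4: left subtree has 0 nodes { }, right has 1 {18}.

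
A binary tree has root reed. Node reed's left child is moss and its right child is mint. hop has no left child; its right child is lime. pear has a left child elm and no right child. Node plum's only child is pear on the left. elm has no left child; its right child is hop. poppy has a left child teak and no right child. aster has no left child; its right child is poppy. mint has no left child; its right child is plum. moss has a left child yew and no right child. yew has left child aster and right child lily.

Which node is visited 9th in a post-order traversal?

Post-order visits the left subtree, then the right subtree, then the node.
At reed: go left to moss.
  At moss: go left to yew.
    At yew: go left to aster.
      At aster: no left child.
      At aster: go right to poppy.
        At poppy: go left to teak.
          teak is a leaf — visit teak.
        At poppy: no right child.
        Visit poppy.
      Visit aster.
    At yew: go right to lily.
      lily is a leaf — visit lily.
    Visit yew.
  At moss: no right child.
  Visit moss.
At reed: go right to mint.
  At mint: no left child.
  At mint: go right to plum.
    At plum: go left to pear.
      At pear: go left to elm.
        At elm: no left child.
        At elm: go right to hop.
          At hop: no left child.
          At hop: go right to lime.
            lime is a leaf — visit lime.
          Visit hop.
        Visit elm.
      At pear: no right child.
      Visit pear.
    At plum: no right child.
    Visit plum.
  Visit mint.
Visit reed.
Full post-order sequence: teak, poppy, aster, lily, yew, moss, lime, hop, elm, pear, plum, mint, reed.

elm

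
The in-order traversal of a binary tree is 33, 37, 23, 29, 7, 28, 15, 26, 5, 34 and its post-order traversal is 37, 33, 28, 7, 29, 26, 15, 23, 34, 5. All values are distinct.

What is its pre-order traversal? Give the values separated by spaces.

5 23 33 37 15 29 7 28 26 34

The last element of post-order is the root; it splits in-order into left and right subtrees.
Root 5: left subtree has 8 nodes {33, 37, 23, 29, 7, 28, 15, 26}, right has 1 {34}.
  Root 23: left subtree has 2 nodes {33, 37}, right has 5 {29, 7, 28, 15, 26}.
    Root 33: left subtree has 0 nodes { }, right has 1 {37}.
    Root 15: left subtree has 3 nodes {29, 7, 28}, right has 1 {26}.
      Root 29: left subtree has 0 nodes { }, right has 2 {7, 28}.
        Root 7: left subtree has 0 nodes { }, right has 1 {28}.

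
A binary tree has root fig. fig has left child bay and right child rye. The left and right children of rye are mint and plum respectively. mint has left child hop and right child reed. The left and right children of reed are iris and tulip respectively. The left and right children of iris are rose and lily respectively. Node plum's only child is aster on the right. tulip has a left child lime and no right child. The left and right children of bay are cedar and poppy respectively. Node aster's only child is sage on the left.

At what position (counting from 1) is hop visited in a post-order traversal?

4

Post-order visits the left subtree, then the right subtree, then the node.
At fig: go left to bay.
  At bay: go left to cedar.
    cedar is a leaf — visit cedar.
  At bay: go right to poppy.
    poppy is a leaf — visit poppy.
  Visit bay.
At fig: go right to rye.
  At rye: go left to mint.
    At mint: go left to hop.
      hop is a leaf — visit hop.
    At mint: go right to reed.
      At reed: go left to iris.
        At iris: go left to rose.
          rose is a leaf — visit rose.
        At iris: go right to lily.
          lily is a leaf — visit lily.
        Visit iris.
      At reed: go right to tulip.
        At tulip: go left to lime.
          lime is a leaf — visit lime.
        At tulip: no right child.
        Visit tulip.
      Visit reed.
    Visit mint.
  At rye: go right to plum.
    At plum: no left child.
    At plum: go right to aster.
      At aster: go left to sage.
        sage is a leaf — visit sage.
      At aster: no right child.
      Visit aster.
    Visit plum.
  Visit rye.
Visit fig.
Full post-order sequence: cedar, poppy, bay, hop, rose, lily, iris, lime, tulip, reed, mint, sage, aster, plum, rye, fig.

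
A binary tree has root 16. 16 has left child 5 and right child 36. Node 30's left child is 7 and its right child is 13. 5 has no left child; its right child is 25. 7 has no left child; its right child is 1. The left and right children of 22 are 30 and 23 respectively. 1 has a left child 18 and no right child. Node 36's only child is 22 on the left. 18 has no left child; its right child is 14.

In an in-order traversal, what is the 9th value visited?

13

In-order visits the left subtree, then the node, then the right subtree.
At 16: go left to 5.
  At 5: no left child.
  Visit 5.
  At 5: go right to 25.
    25 is a leaf — visit 25.
Visit 16.
At 16: go right to 36.
  At 36: go left to 22.
    At 22: go left to 30.
      At 30: go left to 7.
        At 7: no left child.
        Visit 7.
        At 7: go right to 1.
          At 1: go left to 18.
            At 18: no left child.
            Visit 18.
            At 18: go right to 14.
              14 is a leaf — visit 14.
          Visit 1.
          At 1: no right child.
      Visit 30.
      At 30: go right to 13.
        13 is a leaf — visit 13.
    Visit 22.
    At 22: go right to 23.
      23 is a leaf — visit 23.
  Visit 36.
  At 36: no right child.
Full in-order sequence: 5, 25, 16, 7, 18, 14, 1, 30, 13, 22, 23, 36.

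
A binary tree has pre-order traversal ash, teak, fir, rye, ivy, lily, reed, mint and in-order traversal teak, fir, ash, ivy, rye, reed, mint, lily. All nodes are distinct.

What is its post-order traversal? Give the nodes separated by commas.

fir, teak, ivy, mint, reed, lily, rye, ash

The first element of pre-order is the root; it splits in-order into left and right subtrees.
Root ash: left subtree has 2 nodes {teak, fir}, right has 5 {ivy, rye, reed, mint, lily}.
  Root teak: left subtree has 0 nodes { }, right has 1 {fir}.
  Root rye: left subtree has 1 node {ivy}, right has 3 {reed, mint, lily}.
    Root lily: left subtree has 2 nodes {reed, mint}, right has 0 { }.
      Root reed: left subtree has 0 nodes { }, right has 1 {mint}.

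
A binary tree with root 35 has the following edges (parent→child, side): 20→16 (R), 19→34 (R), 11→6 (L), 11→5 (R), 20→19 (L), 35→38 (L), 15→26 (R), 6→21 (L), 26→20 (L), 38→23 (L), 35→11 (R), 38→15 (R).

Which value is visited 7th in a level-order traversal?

Level-order visits nodes level by level from the root, left to right within each level.
Level 0: 35
Level 1: 38, 11
Level 2: 23, 15, 6, 5
Level 3: 26, 21
Level 4: 20
Level 5: 19, 16
Level 6: 34
Full level-order sequence: 35, 38, 11, 23, 15, 6, 5, 26, 21, 20, 19, 16, 34.

5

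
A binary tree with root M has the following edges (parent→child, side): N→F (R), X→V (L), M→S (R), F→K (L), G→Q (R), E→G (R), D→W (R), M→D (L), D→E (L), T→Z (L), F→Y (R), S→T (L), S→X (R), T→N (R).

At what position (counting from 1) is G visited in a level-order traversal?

8

Level-order visits nodes level by level from the root, left to right within each level.
Level 0: M
Level 1: D, S
Level 2: E, W, T, X
Level 3: G, Z, N, V
Level 4: Q, F
Level 5: K, Y
Full level-order sequence: M, D, S, E, W, T, X, G, Z, N, V, Q, F, K, Y.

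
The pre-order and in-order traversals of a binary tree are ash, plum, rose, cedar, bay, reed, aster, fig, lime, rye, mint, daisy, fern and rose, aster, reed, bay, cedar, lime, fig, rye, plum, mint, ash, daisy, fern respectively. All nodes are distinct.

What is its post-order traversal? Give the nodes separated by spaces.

The first element of pre-order is the root; it splits in-order into left and right subtrees.
Root ash: left subtree has 10 nodes {rose, aster, reed, bay, cedar, lime, fig, rye, plum, mint}, right has 2 {daisy, fern}.
  Root plum: left subtree has 8 nodes {rose, aster, reed, bay, cedar, lime, fig, rye}, right has 1 {mint}.
    Root rose: left subtree has 0 nodes { }, right has 7 {aster, reed, bay, cedar, lime, fig, rye}.
      Root cedar: left subtree has 3 nodes {aster, reed, bay}, right has 3 {lime, fig, rye}.
        Root bay: left subtree has 2 nodes {aster, reed}, right has 0 { }.
          Root reed: left subtree has 1 node {aster}, right has 0 { }.
        Root fig: left subtree has 1 node {lime}, right has 1 {rye}.
  Root daisy: left subtree has 0 nodes { }, right has 1 {fern}.

aster reed bay lime rye fig cedar rose mint plum fern daisy ash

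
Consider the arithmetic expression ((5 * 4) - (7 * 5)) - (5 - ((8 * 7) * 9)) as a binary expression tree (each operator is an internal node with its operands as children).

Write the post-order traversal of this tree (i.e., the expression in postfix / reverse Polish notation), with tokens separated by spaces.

5 4 * 7 5 * - 5 8 7 * 9 * - -

Post-order on an expression tree gives postfix notation: for each operator, emit left operand, right operand, then the operator.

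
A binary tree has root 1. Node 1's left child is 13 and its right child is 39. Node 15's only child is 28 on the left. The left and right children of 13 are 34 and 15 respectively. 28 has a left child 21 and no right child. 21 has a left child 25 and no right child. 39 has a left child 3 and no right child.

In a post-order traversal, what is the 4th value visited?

28

Post-order visits the left subtree, then the right subtree, then the node.
At 1: go left to 13.
  At 13: go left to 34.
    34 is a leaf — visit 34.
  At 13: go right to 15.
    At 15: go left to 28.
      At 28: go left to 21.
        At 21: go left to 25.
          25 is a leaf — visit 25.
        At 21: no right child.
        Visit 21.
      At 28: no right child.
      Visit 28.
    At 15: no right child.
    Visit 15.
  Visit 13.
At 1: go right to 39.
  At 39: go left to 3.
    3 is a leaf — visit 3.
  At 39: no right child.
  Visit 39.
Visit 1.
Full post-order sequence: 34, 25, 21, 28, 15, 13, 3, 39, 1.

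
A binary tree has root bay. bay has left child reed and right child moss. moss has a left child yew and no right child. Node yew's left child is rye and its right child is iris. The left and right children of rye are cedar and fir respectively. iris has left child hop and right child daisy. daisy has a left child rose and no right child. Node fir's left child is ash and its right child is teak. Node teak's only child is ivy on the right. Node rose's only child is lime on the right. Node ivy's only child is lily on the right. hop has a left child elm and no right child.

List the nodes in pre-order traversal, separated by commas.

Pre-order visits the node, then its left subtree, then its right subtree.
Visit bay.
At bay: go left to reed.
  reed is a leaf — visit reed.
At bay: go right to moss.
  Visit moss.
  At moss: go left to yew.
    Visit yew.
    At yew: go left to rye.
      Visit rye.
      At rye: go left to cedar.
        cedar is a leaf — visit cedar.
      At rye: go right to fir.
        Visit fir.
        At fir: go left to ash.
          ash is a leaf — visit ash.
        At fir: go right to teak.
          Visit teak.
          At teak: no left child.
          At teak: go right to ivy.
            Visit ivy.
            At ivy: no left child.
            At ivy: go right to lily.
              lily is a leaf — visit lily.
    At yew: go right to iris.
      Visit iris.
      At iris: go left to hop.
        Visit hop.
        At hop: go left to elm.
          elm is a leaf — visit elm.
        At hop: no right child.
      At iris: go right to daisy.
        Visit daisy.
        At daisy: go left to rose.
          Visit rose.
          At rose: no left child.
          At rose: go right to lime.
            lime is a leaf — visit lime.
        At daisy: no right child.
  At moss: no right child.

bay, reed, moss, yew, rye, cedar, fir, ash, teak, ivy, lily, iris, hop, elm, daisy, rose, lime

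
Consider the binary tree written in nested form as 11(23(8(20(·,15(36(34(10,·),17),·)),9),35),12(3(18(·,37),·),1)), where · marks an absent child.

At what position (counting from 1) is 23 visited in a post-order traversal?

Post-order visits the left subtree, then the right subtree, then the node.
At 11: go left to 23.
  At 23: go left to 8.
    At 8: go left to 20.
      At 20: no left child.
      At 20: go right to 15.
        At 15: go left to 36.
          At 36: go left to 34.
            At 34: go left to 10.
              10 is a leaf — visit 10.
            At 34: no right child.
            Visit 34.
          At 36: go right to 17.
            17 is a leaf — visit 17.
          Visit 36.
        At 15: no right child.
        Visit 15.
      Visit 20.
    At 8: go right to 9.
      9 is a leaf — visit 9.
    Visit 8.
  At 23: go right to 35.
    35 is a leaf — visit 35.
  Visit 23.
At 11: go right to 12.
  At 12: go left to 3.
    At 3: go left to 18.
      At 18: no left child.
      At 18: go right to 37.
        37 is a leaf — visit 37.
      Visit 18.
    At 3: no right child.
    Visit 3.
  At 12: go right to 1.
    1 is a leaf — visit 1.
  Visit 12.
Visit 11.
Full post-order sequence: 10, 34, 17, 36, 15, 20, 9, 8, 35, 23, 37, 18, 3, 1, 12, 11.

10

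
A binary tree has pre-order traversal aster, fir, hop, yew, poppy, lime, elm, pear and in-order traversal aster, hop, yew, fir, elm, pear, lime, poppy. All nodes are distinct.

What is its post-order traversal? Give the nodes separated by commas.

The first element of pre-order is the root; it splits in-order into left and right subtrees.
Root aster: left subtree has 0 nodes { }, right has 7 {hop, yew, fir, elm, pear, lime, poppy}.
  Root fir: left subtree has 2 nodes {hop, yew}, right has 4 {elm, pear, lime, poppy}.
    Root hop: left subtree has 0 nodes { }, right has 1 {yew}.
    Root poppy: left subtree has 3 nodes {elm, pear, lime}, right has 0 { }.
      Root lime: left subtree has 2 nodes {elm, pear}, right has 0 { }.
        Root elm: left subtree has 0 nodes { }, right has 1 {pear}.

yew, hop, pear, elm, lime, poppy, fir, aster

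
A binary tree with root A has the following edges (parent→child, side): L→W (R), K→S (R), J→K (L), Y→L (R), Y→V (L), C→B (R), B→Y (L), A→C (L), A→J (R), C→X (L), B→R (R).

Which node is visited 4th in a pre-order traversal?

Pre-order visits the node, then its left subtree, then its right subtree.
Visit A.
At A: go left to C.
  Visit C.
  At C: go left to X.
    X is a leaf — visit X.
  At C: go right to B.
    Visit B.
    At B: go left to Y.
      Visit Y.
      At Y: go left to V.
        V is a leaf — visit V.
      At Y: go right to L.
        Visit L.
        At L: no left child.
        At L: go right to W.
          W is a leaf — visit W.
    At B: go right to R.
      R is a leaf — visit R.
At A: go right to J.
  Visit J.
  At J: go left to K.
    Visit K.
    At K: no left child.
    At K: go right to S.
      S is a leaf — visit S.
  At J: no right child.
Full pre-order sequence: A, C, X, B, Y, V, L, W, R, J, K, S.

B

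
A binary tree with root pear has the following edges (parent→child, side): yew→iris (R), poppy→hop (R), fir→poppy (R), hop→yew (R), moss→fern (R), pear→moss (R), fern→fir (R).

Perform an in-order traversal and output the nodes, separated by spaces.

In-order visits the left subtree, then the node, then the right subtree.
At pear: no left child.
Visit pear.
At pear: go right to moss.
  At moss: no left child.
  Visit moss.
  At moss: go right to fern.
    At fern: no left child.
    Visit fern.
    At fern: go right to fir.
      At fir: no left child.
      Visit fir.
      At fir: go right to poppy.
        At poppy: no left child.
        Visit poppy.
        At poppy: go right to hop.
          At hop: no left child.
          Visit hop.
          At hop: go right to yew.
            At yew: no left child.
            Visit yew.
            At yew: go right to iris.
              iris is a leaf — visit iris.

pear moss fern fir poppy hop yew iris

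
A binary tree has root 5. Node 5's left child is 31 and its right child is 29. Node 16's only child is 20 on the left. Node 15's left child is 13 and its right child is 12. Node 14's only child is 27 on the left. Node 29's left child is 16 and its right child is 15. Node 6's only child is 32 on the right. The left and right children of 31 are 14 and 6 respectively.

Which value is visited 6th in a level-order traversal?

Level-order visits nodes level by level from the root, left to right within each level.
Level 0: 5
Level 1: 31, 29
Level 2: 14, 6, 16, 15
Level 3: 27, 32, 20, 13, 12
Full level-order sequence: 5, 31, 29, 14, 6, 16, 15, 27, 32, 20, 13, 12.

16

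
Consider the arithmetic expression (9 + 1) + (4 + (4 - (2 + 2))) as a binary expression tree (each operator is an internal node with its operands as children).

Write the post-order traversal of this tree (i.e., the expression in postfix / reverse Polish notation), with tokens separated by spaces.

9 1 + 4 4 2 2 + - + +

Post-order on an expression tree gives postfix notation: for each operator, emit left operand, right operand, then the operator.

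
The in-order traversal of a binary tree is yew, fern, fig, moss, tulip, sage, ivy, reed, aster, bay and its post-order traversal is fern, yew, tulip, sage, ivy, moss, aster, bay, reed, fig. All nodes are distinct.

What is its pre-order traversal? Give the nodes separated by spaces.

fig yew fern reed moss ivy sage tulip bay aster

The last element of post-order is the root; it splits in-order into left and right subtrees.
Root fig: left subtree has 2 nodes {yew, fern}, right has 7 {moss, tulip, sage, ivy, reed, aster, bay}.
  Root yew: left subtree has 0 nodes { }, right has 1 {fern}.
  Root reed: left subtree has 4 nodes {moss, tulip, sage, ivy}, right has 2 {aster, bay}.
    Root moss: left subtree has 0 nodes { }, right has 3 {tulip, sage, ivy}.
      Root ivy: left subtree has 2 nodes {tulip, sage}, right has 0 { }.
        Root sage: left subtree has 1 node {tulip}, right has 0 { }.
    Root bay: left subtree has 1 node {aster}, right has 0 { }.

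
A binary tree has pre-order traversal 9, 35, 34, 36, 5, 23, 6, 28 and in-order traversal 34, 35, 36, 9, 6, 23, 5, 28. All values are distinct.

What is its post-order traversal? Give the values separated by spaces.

The first element of pre-order is the root; it splits in-order into left and right subtrees.
Root 9: left subtree has 3 nodes {34, 35, 36}, right has 4 {6, 23, 5, 28}.
  Root 35: left subtree has 1 node {34}, right has 1 {36}.
  Root 5: left subtree has 2 nodes {6, 23}, right has 1 {28}.
    Root 23: left subtree has 1 node {6}, right has 0 { }.

34 36 35 6 23 28 5 9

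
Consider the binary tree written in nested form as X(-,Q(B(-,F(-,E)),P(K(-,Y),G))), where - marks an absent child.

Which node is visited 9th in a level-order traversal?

Y

Level-order visits nodes level by level from the root, left to right within each level.
Level 0: X
Level 1: Q
Level 2: B, P
Level 3: F, K, G
Level 4: E, Y
Full level-order sequence: X, Q, B, P, F, K, G, E, Y.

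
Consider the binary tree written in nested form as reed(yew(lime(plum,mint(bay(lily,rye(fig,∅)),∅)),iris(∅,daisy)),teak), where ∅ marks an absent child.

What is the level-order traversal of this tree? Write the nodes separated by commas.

Level-order visits nodes level by level from the root, left to right within each level.
Level 0: reed
Level 1: yew, teak
Level 2: lime, iris
Level 3: plum, mint, daisy
Level 4: bay
Level 5: lily, rye
Level 6: fig

reed, yew, teak, lime, iris, plum, mint, daisy, bay, lily, rye, fig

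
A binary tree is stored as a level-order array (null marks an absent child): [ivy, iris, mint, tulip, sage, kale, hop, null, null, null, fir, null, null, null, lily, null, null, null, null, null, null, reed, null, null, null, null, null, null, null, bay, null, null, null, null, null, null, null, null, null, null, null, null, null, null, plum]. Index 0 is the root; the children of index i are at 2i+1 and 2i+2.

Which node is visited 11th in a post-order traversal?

mint

Post-order visits the left subtree, then the right subtree, then the node.
At ivy: go left to iris.
  At iris: go left to tulip.
    tulip is a leaf — visit tulip.
  At iris: go right to sage.
    At sage: no left child.
    At sage: go right to fir.
      At fir: go left to reed.
        At reed: no left child.
        At reed: go right to plum.
          plum is a leaf — visit plum.
        Visit reed.
      At fir: no right child.
      Visit fir.
    Visit sage.
  Visit iris.
At ivy: go right to mint.
  At mint: go left to kale.
    kale is a leaf — visit kale.
  At mint: go right to hop.
    At hop: no left child.
    At hop: go right to lily.
      At lily: go left to bay.
        bay is a leaf — visit bay.
      At lily: no right child.
      Visit lily.
    Visit hop.
  Visit mint.
Visit ivy.
Full post-order sequence: tulip, plum, reed, fir, sage, iris, kale, bay, lily, hop, mint, ivy.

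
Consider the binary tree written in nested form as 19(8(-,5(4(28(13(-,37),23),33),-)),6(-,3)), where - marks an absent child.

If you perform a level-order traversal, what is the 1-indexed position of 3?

Level-order visits nodes level by level from the root, left to right within each level.
Level 0: 19
Level 1: 8, 6
Level 2: 5, 3
Level 3: 4
Level 4: 28, 33
Level 5: 13, 23
Level 6: 37
Full level-order sequence: 19, 8, 6, 5, 3, 4, 28, 33, 13, 23, 37.

5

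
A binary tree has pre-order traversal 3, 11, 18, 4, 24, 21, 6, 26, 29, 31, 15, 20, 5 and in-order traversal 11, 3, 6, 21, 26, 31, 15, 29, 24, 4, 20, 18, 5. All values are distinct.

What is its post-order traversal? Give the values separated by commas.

The first element of pre-order is the root; it splits in-order into left and right subtrees.
Root 3: left subtree has 1 node {11}, right has 11 {6, 21, 26, 31, 15, 29, 24, 4, 20, 18, 5}.
  Root 18: left subtree has 9 nodes {6, 21, 26, 31, 15, 29, 24, 4, 20}, right has 1 {5}.
    Root 4: left subtree has 7 nodes {6, 21, 26, 31, 15, 29, 24}, right has 1 {20}.
      Root 24: left subtree has 6 nodes {6, 21, 26, 31, 15, 29}, right has 0 { }.
        Root 21: left subtree has 1 node {6}, right has 4 {26, 31, 15, 29}.
          Root 26: left subtree has 0 nodes { }, right has 3 {31, 15, 29}.
            Root 29: left subtree has 2 nodes {31, 15}, right has 0 { }.
              Root 31: left subtree has 0 nodes { }, right has 1 {15}.

11, 6, 15, 31, 29, 26, 21, 24, 20, 4, 5, 18, 3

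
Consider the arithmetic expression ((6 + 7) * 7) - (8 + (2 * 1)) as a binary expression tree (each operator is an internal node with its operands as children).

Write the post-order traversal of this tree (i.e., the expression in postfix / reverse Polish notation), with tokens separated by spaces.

6 7 + 7 * 8 2 1 * + -

Post-order on an expression tree gives postfix notation: for each operator, emit left operand, right operand, then the operator.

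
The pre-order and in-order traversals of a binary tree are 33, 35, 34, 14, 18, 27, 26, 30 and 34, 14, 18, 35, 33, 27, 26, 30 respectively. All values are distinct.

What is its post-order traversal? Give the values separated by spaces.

The first element of pre-order is the root; it splits in-order into left and right subtrees.
Root 33: left subtree has 4 nodes {34, 14, 18, 35}, right has 3 {27, 26, 30}.
  Root 35: left subtree has 3 nodes {34, 14, 18}, right has 0 { }.
    Root 34: left subtree has 0 nodes { }, right has 2 {14, 18}.
      Root 14: left subtree has 0 nodes { }, right has 1 {18}.
  Root 27: left subtree has 0 nodes { }, right has 2 {26, 30}.
    Root 26: left subtree has 0 nodes { }, right has 1 {30}.

18 14 34 35 30 26 27 33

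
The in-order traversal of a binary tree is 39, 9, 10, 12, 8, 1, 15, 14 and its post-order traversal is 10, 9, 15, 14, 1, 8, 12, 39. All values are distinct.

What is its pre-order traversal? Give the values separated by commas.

39, 12, 9, 10, 8, 1, 14, 15

The last element of post-order is the root; it splits in-order into left and right subtrees.
Root 39: left subtree has 0 nodes { }, right has 7 {9, 10, 12, 8, 1, 15, 14}.
  Root 12: left subtree has 2 nodes {9, 10}, right has 4 {8, 1, 15, 14}.
    Root 9: left subtree has 0 nodes { }, right has 1 {10}.
    Root 8: left subtree has 0 nodes { }, right has 3 {1, 15, 14}.
      Root 1: left subtree has 0 nodes { }, right has 2 {15, 14}.
        Root 14: left subtree has 1 node {15}, right has 0 { }.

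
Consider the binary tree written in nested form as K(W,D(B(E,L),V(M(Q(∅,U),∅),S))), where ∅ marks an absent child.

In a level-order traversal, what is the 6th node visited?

Level-order visits nodes level by level from the root, left to right within each level.
Level 0: K
Level 1: W, D
Level 2: B, V
Level 3: E, L, M, S
Level 4: Q
Level 5: U
Full level-order sequence: K, W, D, B, V, E, L, M, S, Q, U.

E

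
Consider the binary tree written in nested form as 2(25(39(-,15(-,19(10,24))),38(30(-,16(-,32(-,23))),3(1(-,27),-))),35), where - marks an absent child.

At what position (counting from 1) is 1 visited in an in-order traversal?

12

In-order visits the left subtree, then the node, then the right subtree.
At 2: go left to 25.
  At 25: go left to 39.
    At 39: no left child.
    Visit 39.
    At 39: go right to 15.
      At 15: no left child.
      Visit 15.
      At 15: go right to 19.
        At 19: go left to 10.
          10 is a leaf — visit 10.
        Visit 19.
        At 19: go right to 24.
          24 is a leaf — visit 24.
  Visit 25.
  At 25: go right to 38.
    At 38: go left to 30.
      At 30: no left child.
      Visit 30.
      At 30: go right to 16.
        At 16: no left child.
        Visit 16.
        At 16: go right to 32.
          At 32: no left child.
          Visit 32.
          At 32: go right to 23.
            23 is a leaf — visit 23.
    Visit 38.
    At 38: go right to 3.
      At 3: go left to 1.
        At 1: no left child.
        Visit 1.
        At 1: go right to 27.
          27 is a leaf — visit 27.
      Visit 3.
      At 3: no right child.
Visit 2.
At 2: go right to 35.
  35 is a leaf — visit 35.
Full in-order sequence: 39, 15, 10, 19, 24, 25, 30, 16, 32, 23, 38, 1, 27, 3, 2, 35.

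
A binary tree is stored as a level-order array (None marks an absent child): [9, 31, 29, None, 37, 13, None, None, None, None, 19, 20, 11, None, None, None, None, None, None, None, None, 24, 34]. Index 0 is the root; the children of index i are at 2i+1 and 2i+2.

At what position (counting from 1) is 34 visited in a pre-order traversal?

6

Pre-order visits the node, then its left subtree, then its right subtree.
Visit 9.
At 9: go left to 31.
  Visit 31.
  At 31: no left child.
  At 31: go right to 37.
    Visit 37.
    At 37: no left child.
    At 37: go right to 19.
      Visit 19.
      At 19: go left to 24.
        24 is a leaf — visit 24.
      At 19: go right to 34.
        34 is a leaf — visit 34.
At 9: go right to 29.
  Visit 29.
  At 29: go left to 13.
    Visit 13.
    At 13: go left to 20.
      20 is a leaf — visit 20.
    At 13: go right to 11.
      11 is a leaf — visit 11.
  At 29: no right child.
Full pre-order sequence: 9, 31, 37, 19, 24, 34, 29, 13, 20, 11.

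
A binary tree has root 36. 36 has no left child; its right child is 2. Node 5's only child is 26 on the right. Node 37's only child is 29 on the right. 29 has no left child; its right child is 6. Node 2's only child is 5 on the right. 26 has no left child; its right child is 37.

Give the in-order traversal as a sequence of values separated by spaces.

36 2 5 26 37 29 6

In-order visits the left subtree, then the node, then the right subtree.
At 36: no left child.
Visit 36.
At 36: go right to 2.
  At 2: no left child.
  Visit 2.
  At 2: go right to 5.
    At 5: no left child.
    Visit 5.
    At 5: go right to 26.
      At 26: no left child.
      Visit 26.
      At 26: go right to 37.
        At 37: no left child.
        Visit 37.
        At 37: go right to 29.
          At 29: no left child.
          Visit 29.
          At 29: go right to 6.
            6 is a leaf — visit 6.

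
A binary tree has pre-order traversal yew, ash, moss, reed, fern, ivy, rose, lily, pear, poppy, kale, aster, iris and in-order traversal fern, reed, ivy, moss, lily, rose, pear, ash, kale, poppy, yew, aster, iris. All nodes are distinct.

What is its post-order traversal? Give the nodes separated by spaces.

The first element of pre-order is the root; it splits in-order into left and right subtrees.
Root yew: left subtree has 10 nodes {fern, reed, ivy, moss, lily, rose, pear, ash, kale, poppy}, right has 2 {aster, iris}.
  Root ash: left subtree has 7 nodes {fern, reed, ivy, moss, lily, rose, pear}, right has 2 {kale, poppy}.
    Root moss: left subtree has 3 nodes {fern, reed, ivy}, right has 3 {lily, rose, pear}.
      Root reed: left subtree has 1 node {fern}, right has 1 {ivy}.
      Root rose: left subtree has 1 node {lily}, right has 1 {pear}.
    Root poppy: left subtree has 1 node {kale}, right has 0 { }.
  Root aster: left subtree has 0 nodes { }, right has 1 {iris}.

fern ivy reed lily pear rose moss kale poppy ash iris aster yew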